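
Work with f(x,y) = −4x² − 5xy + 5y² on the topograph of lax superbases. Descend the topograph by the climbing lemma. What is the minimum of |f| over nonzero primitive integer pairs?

descent: ρ → (5,5,-4)  [lands on river]
river: ρ → (-4,3,6)
river: ρ → (6,9,-1)
river: ρ → (-1,9,6)
river: ρ → (6,3,-4)
river: ρ → (-4,5,5)
closes: descent 1, river 6
min |a| on river = 1

1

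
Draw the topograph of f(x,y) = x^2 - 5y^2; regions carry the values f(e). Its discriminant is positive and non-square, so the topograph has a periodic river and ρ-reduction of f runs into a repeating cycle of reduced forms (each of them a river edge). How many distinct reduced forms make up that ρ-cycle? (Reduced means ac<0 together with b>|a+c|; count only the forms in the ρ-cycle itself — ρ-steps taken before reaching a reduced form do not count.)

D = 20, ⌊√D⌋ = 4
descent: ρ → (-5,0,1)
descent: ρ → (1,4,-1)  [lands on river]
river: ρ → (-1,4,1)
ρ-cycle length = 2 (tail of 2 descent steps not counted)

2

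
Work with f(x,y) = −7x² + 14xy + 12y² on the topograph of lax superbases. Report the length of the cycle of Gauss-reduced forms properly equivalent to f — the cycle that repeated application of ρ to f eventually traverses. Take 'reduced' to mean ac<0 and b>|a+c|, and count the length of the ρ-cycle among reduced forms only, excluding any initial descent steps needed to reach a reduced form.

D = 532, ⌊√D⌋ = 23
river: ρ → (12,10,-9)
river: ρ → (-9,8,13)
river: ρ → (13,18,-4)
river: ρ → (-4,22,3)
river: ρ → (3,20,-11)
river: ρ → (-11,2,12)
river: ρ → (12,22,-1)
river: ρ → (-1,22,12)
river: ρ → (12,2,-11)
river: ρ → (-11,20,3)
river: ρ → (3,22,-4)
river: ρ → (-4,18,13)
river: ρ → (13,8,-9)
river: ρ → (-9,10,12)
river: ρ → (12,14,-7)
river: ρ → (-7,14,12)
ρ-cycle length = 16 (tail of 0 descent steps not counted)

16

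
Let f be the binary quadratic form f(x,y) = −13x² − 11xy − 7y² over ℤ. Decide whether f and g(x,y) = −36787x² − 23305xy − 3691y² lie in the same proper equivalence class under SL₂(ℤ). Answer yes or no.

D₁ = -243, D₂ = -243
f is negative-definite; reduce −f:
−f: flip: (13,11,7)→(7,-11,13)
−f: translate: b→3 (≡-11 mod 14), so (7,-11,13)→(7,3,9)
−f: reduced (well bottom): (7,3,9) with a≤c, −a<b≤a
flip sign back: reduced form of f is (-7,-3,-9)
g is negative-definite; reduce −g:
−g: flip: (36787,23305,3691)→(3691,-23305,36787)
−g: translate: b→-1159 (≡-23305 mod 7382), so (3691,-23305,36787)→(3691,-1159,91)
−g: flip: (3691,-1159,91)→(91,1159,3691)
−g: translate: b→67 (≡1159 mod 182), so (91,1159,3691)→(91,67,13)
−g: flip: (91,67,13)→(13,-67,91)
−g: translate: b→11 (≡-67 mod 26), so (13,-67,91)→(13,11,7)
−g: flip: (13,11,7)→(7,-11,13)
−g: translate: b→3 (≡-11 mod 14), so (7,-11,13)→(7,3,9)
−g: reduced (well bottom): (7,3,9) with a≤c, −a<b≤a
flip sign back: reduced form of g is (-7,-3,-9)
reduced forms (-7, -3, -9) vs (-7, -3, -9) ⇒ equivalent

yes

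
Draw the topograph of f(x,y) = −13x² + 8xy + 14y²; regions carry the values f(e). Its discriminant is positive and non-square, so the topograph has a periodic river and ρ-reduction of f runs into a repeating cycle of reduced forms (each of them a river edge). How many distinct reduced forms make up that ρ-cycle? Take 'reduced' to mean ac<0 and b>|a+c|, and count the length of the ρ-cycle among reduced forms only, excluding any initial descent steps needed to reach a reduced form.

D = 792, ⌊√D⌋ = 28
river: ρ → (14,20,-7)
river: ρ → (-7,22,11)
river: ρ → (11,22,-7)
river: ρ → (-7,20,14)
river: ρ → (14,8,-13)
river: ρ → (-13,18,9)
river: ρ → (9,18,-13)
river: ρ → (-13,8,14)
ρ-cycle length = 8 (tail of 0 descent steps not counted)

8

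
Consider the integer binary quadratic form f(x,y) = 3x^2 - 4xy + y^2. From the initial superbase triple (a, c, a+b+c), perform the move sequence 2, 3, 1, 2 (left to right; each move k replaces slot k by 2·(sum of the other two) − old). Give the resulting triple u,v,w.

start (3,1,0) = (f(1,0),f(0,1),f(1,1))
replace slot 2: 2·(3+0) − 1 = 5 → (3,5,0)
replace slot 3: 2·(3+5) − 0 = 16 → (3,5,16)
replace slot 1: 2·(5+16) − 3 = 39 → (39,5,16)
replace slot 2: 2·(39+16) − 5 = 105 → (39,105,16)

39,105,16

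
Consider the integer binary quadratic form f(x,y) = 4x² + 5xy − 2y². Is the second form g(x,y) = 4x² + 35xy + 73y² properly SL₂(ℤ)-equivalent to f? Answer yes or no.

D₁ = 57, D₂ = 57
river cycle of f (length 6): (-2, 7, 1), (1, 7, -2), (-2, 5, 4), (4, 3, -3), (-3, 3, 4), (4, 5, -2)
river cycle of g (length 6): (4, 3, -3), (-3, 3, 4), (4, 5, -2), (-2, 7, 1), (1, 7, -2), (-2, 5, 4)
cycles coincide ⇒ equivalent

yes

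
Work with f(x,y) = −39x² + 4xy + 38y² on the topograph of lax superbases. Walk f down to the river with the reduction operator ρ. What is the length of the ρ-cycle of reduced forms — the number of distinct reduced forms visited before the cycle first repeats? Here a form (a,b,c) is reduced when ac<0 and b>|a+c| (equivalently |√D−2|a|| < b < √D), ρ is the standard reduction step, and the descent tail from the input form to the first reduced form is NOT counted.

D = 5944, ⌊√D⌋ = 77
river: ρ → (38,72,-5)
river: ρ → (-5,68,66)
river: ρ → (66,64,-7)
river: ρ → (-7,76,6)
river: ρ → (6,68,-55)
river: ρ → (-55,42,19)
river: ρ → (19,72,-10)
river: ρ → (-10,68,33)
river: ρ → (33,64,-14)
river: ρ → (-14,76,3)
river: ρ → (3,74,-39)
river: ρ → (-39,4,38)
ρ-cycle length = 12 (tail of 0 descent steps not counted)

12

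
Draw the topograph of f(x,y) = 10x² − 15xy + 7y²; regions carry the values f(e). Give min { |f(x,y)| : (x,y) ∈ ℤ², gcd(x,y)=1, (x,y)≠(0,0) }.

translate: b→5 (≡-15 mod 20), so (10,-15,7)→(10,5,2)
flip: (10,5,2)→(2,-5,10)
translate: b→-1 (≡-5 mod 4), so (2,-5,10)→(2,-1,7)
reduced (well bottom): (2,-1,7) with a≤c, −a<b≤a
well minimum = a = 2

2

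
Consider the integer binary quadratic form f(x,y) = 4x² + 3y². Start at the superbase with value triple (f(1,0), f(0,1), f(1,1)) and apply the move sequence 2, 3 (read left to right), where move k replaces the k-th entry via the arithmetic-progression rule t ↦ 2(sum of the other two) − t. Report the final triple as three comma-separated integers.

start (4,3,7) = (f(1,0),f(0,1),f(1,1))
replace slot 2: 2·(4+7) − 3 = 19 → (4,19,7)
replace slot 3: 2·(4+19) − 7 = 39 → (4,19,39)

4,19,39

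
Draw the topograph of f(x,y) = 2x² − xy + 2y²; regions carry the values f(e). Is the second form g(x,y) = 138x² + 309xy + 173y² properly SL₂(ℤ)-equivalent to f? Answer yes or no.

D₁ = -15, D₂ = -15
f: flip: (2,-1,2)→(2,1,2)
f: reduced (well bottom): (2,1,2) with a≤c, −a<b≤a
g: translate: b→33 (≡309 mod 276), so (138,309,173)→(138,33,2)
g: flip: (138,33,2)→(2,-33,138)
g: translate: b→-1 (≡-33 mod 4), so (2,-33,138)→(2,-1,2)
g: flip: (2,-1,2)→(2,1,2)
g: reduced (well bottom): (2,1,2) with a≤c, −a<b≤a
reduced forms (2, 1, 2) vs (2, 1, 2) ⇒ equivalent

yes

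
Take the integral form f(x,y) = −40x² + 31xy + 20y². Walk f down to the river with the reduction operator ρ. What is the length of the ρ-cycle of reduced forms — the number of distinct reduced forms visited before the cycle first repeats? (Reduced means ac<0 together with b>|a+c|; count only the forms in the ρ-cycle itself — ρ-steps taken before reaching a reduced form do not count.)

D = 4161, ⌊√D⌋ = 64
river: ρ → (20,49,-22)
river: ρ → (-22,39,30)
river: ρ → (30,21,-31)
river: ρ → (-31,41,20)
river: ρ → (20,39,-33)
river: ρ → (-33,27,26)
river: ρ → (26,25,-34)
river: ρ → (-34,43,17)
river: ρ → (17,59,-10)
river: ρ → (-10,61,11)
river: ρ → (11,49,-40)
river: ρ → (-40,31,20)
ρ-cycle length = 12 (tail of 0 descent steps not counted)

12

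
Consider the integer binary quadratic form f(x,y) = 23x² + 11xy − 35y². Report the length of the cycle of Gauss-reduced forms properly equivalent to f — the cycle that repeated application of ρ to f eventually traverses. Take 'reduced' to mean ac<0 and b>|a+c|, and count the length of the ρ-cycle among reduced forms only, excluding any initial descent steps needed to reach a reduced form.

D = 3341, ⌊√D⌋ = 57
descent: ρ → (-35,-11,23)
descent: ρ → (23,57,-1)  [lands on river]
river: ρ → (-1,57,23)
river: ρ → (23,35,-23)
river: ρ → (-23,57,1)
river: ρ → (1,57,-23)
river: ρ → (-23,35,23)
ρ-cycle length = 6 (tail of 2 descent steps not counted)

6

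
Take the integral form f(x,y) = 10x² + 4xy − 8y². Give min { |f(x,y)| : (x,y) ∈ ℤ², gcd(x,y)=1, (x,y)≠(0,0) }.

river: ρ → (-8,12,6)
river: ρ → (6,12,-8)
river: ρ → (-8,4,10)
river: ρ → (10,16,-2)
river: ρ → (-2,16,10)
river: ρ → (10,4,-8)
closes: descent 0, river 6
min |a| on river = 2

2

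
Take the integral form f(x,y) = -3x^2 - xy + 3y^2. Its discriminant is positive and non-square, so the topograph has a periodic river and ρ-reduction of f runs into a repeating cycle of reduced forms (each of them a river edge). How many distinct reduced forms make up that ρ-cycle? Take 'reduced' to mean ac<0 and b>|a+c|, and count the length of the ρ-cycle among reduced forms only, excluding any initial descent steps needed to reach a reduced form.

D = 37, ⌊√D⌋ = 6
descent: ρ → (3,1,-3)  [lands on river]
river: ρ → (-3,5,1)
river: ρ → (1,5,-3)
river: ρ → (-3,1,3)
river: ρ → (3,5,-1)
river: ρ → (-1,5,3)
ρ-cycle length = 6 (tail of 1 descent step not counted)

6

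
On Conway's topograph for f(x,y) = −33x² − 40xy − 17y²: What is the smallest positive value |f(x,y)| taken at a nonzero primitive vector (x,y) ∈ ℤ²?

translate: b→-26 (≡40 mod 66), so (33,40,17)→(33,-26,10)
flip: (33,-26,10)→(10,26,33)
translate: b→6 (≡26 mod 20), so (10,26,33)→(10,6,17)
reduced (well bottom): (10,6,17) with a≤c, −a<b≤a
well minimum |f| = |-10| = 10 (negative-definite)

10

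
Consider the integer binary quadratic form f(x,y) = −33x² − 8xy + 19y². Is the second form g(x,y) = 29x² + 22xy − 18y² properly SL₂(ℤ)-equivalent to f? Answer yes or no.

D₁ = 2572, D₂ = 2572
river cycle of f (length 22): (19, 46, -6), (-6, 50, 3), (3, 46, -38), (-38, 30, 11), (11, 36, -29), (-29, 22, 18), (18, 50, -1), (-1, 50, 18), (18, 22, -29), (-29, 36, 11), … (12 more)
river cycle of g (length 22): (-18, 50, 1), (1, 50, -18), (-18, 22, 29), (29, 36, -11), (-11, 30, 38), (38, 46, -3), (-3, 50, 6), (6, 46, -19), (-19, 30, 22), (22, 14, -27), … (12 more)
cycles differ ⇒ inequivalent

no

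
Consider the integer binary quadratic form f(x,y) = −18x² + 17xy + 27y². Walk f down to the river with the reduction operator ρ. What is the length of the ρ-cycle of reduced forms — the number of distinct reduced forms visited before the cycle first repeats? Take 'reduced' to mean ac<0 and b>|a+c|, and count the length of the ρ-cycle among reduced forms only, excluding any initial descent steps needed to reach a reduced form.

D = 2233, ⌊√D⌋ = 47
river: ρ → (27,37,-8)
river: ρ → (-8,43,12)
river: ρ → (12,29,-29)
river: ρ → (-29,29,12)
river: ρ → (12,43,-8)
river: ρ → (-8,37,27)
river: ρ → (27,17,-18)
river: ρ → (-18,19,26)
river: ρ → (26,33,-11)
river: ρ → (-11,33,26)
river: ρ → (26,19,-18)
river: ρ → (-18,17,27)
ρ-cycle length = 12 (tail of 0 descent steps not counted)

12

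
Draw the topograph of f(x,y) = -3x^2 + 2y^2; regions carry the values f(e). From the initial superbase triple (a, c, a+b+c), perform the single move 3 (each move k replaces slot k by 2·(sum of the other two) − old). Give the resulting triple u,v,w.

start (-3,2,-1) = (f(1,0),f(0,1),f(1,1))
replace slot 3: 2·((-3)+2) − (-1) = -1 → (-3,2,-1)

-3,2,-1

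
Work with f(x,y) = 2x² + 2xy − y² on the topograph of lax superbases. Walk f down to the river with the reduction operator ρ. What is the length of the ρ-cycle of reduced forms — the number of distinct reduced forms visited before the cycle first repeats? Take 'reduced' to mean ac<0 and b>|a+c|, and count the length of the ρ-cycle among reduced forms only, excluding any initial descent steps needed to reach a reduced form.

D = 12, ⌊√D⌋ = 3
river: ρ → (-1,2,2)
river: ρ → (2,2,-1)
ρ-cycle length = 2 (tail of 0 descent steps not counted)

2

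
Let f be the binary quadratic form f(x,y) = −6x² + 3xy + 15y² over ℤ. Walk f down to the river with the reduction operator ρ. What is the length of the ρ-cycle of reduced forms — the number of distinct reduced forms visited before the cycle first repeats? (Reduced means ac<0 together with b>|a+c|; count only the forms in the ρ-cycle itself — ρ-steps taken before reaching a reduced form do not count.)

D = 369, ⌊√D⌋ = 19
descent: ρ → (15,-3,-6)
descent: ρ → (-6,15,6)  [lands on river]
river: ρ → (6,9,-12)
river: ρ → (-12,15,3)
river: ρ → (3,15,-12)
river: ρ → (-12,9,6)
river: ρ → (6,15,-6)
river: ρ → (-6,9,12)
river: ρ → (12,15,-3)
river: ρ → (-3,15,12)
river: ρ → (12,9,-6)
ρ-cycle length = 10 (tail of 2 descent steps not counted)

10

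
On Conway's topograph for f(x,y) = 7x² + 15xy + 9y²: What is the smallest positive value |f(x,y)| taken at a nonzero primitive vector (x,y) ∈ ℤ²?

translate: b→1 (≡15 mod 14), so (7,15,9)→(7,1,1)
flip: (7,1,1)→(1,-1,7)
translate: b→1 (≡-1 mod 2), so (1,-1,7)→(1,1,7)
reduced (well bottom): (1,1,7) with a≤c, −a<b≤a
well minimum = a = 1

1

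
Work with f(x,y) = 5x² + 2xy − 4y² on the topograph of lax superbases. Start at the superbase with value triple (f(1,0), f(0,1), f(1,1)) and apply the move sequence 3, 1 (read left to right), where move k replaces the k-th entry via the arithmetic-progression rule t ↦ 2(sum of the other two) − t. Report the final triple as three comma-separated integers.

start (5,-4,3) = (f(1,0),f(0,1),f(1,1))
replace slot 3: 2·(5+(-4)) − 3 = -1 → (5,-4,-1)
replace slot 1: 2·((-4)+(-1)) − 5 = -15 → (-15,-4,-1)

-15,-4,-1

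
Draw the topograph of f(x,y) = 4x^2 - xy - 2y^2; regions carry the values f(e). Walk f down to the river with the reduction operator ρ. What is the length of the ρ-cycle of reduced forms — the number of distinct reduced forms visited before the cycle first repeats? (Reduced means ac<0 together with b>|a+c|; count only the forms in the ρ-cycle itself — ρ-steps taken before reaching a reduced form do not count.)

D = 33, ⌊√D⌋ = 5
descent: ρ → (-2,5,1)  [lands on river]
river: ρ → (1,5,-2)
river: ρ → (-2,3,3)
river: ρ → (3,3,-2)
ρ-cycle length = 4 (tail of 1 descent step not counted)

4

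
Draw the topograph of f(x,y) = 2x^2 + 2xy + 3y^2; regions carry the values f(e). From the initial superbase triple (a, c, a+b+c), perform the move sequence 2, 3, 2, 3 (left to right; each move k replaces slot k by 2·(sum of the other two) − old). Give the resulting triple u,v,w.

start (2,3,7) = (f(1,0),f(0,1),f(1,1))
replace slot 2: 2·(2+7) − 3 = 15 → (2,15,7)
replace slot 3: 2·(2+15) − 7 = 27 → (2,15,27)
replace slot 2: 2·(2+27) − 15 = 43 → (2,43,27)
replace slot 3: 2·(2+43) − 27 = 63 → (2,43,63)

2,43,63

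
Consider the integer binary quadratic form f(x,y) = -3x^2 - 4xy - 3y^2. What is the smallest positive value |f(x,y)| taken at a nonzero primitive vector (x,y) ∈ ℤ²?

translate: b→-2 (≡4 mod 6), so (3,4,3)→(3,-2,2)
flip: (3,-2,2)→(2,2,3)
reduced (well bottom): (2,2,3) with a≤c, −a<b≤a
well minimum |f| = |-2| = 2 (negative-definite)

2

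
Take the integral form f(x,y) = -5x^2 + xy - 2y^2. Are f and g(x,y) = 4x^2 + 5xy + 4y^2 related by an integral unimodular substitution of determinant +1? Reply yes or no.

D₁ = -39, D₂ = -39
f is negative-definite; reduce −f:
−f: flip: (5,-1,2)→(2,1,5)
−f: reduced (well bottom): (2,1,5) with a≤c, −a<b≤a
flip sign back: reduced form of f is (-2,-1,-5)
g: translate: b→-3 (≡5 mod 8), so (4,5,4)→(4,-3,3)
g: flip: (4,-3,3)→(3,3,4)
g: reduced (well bottom): (3,3,4) with a≤c, −a<b≤a
reduced forms (-2, -1, -5) vs (3, 3, 4) ⇒ inequivalent

no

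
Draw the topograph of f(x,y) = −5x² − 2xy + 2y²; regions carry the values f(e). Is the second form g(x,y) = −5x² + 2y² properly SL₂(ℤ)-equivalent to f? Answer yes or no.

D₁ = 44, D₂ = 40
discriminants differ ⇒ not SL₂(ℤ)-equivalent

no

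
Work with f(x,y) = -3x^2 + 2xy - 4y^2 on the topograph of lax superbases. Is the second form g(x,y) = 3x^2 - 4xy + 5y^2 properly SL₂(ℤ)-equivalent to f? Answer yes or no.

D₁ = -44, D₂ = -44
f is negative-definite; reduce −f:
−f: reduced (well bottom): (3,-2,4) with a≤c, −a<b≤a
flip sign back: reduced form of f is (-3,2,-4)
g: translate: b→2 (≡-4 mod 6), so (3,-4,5)→(3,2,4)
g: reduced (well bottom): (3,2,4) with a≤c, −a<b≤a
reduced forms (-3, 2, -4) vs (3, 2, 4) ⇒ inequivalent

no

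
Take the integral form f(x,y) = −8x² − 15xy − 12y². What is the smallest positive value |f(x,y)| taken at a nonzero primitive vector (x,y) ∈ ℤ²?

translate: b→-1 (≡15 mod 16), so (8,15,12)→(8,-1,5)
flip: (8,-1,5)→(5,1,8)
reduced (well bottom): (5,1,8) with a≤c, −a<b≤a
well minimum |f| = |-5| = 5 (negative-definite)

5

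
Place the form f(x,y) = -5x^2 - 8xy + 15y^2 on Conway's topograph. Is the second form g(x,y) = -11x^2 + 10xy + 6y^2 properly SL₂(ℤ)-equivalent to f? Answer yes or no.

D₁ = 364, D₂ = 364
river cycle of f (length 8): (-5, 12, 11), (11, 10, -6), (-6, 14, 7), (7, 14, -6), (-6, 10, 11), (11, 12, -5), (-5, 18, 2), (2, 18, -5)
river cycle of g (length 8): (6, 14, -7), (-7, 14, 6), (6, 10, -11), (-11, 12, 5), (5, 18, -2), (-2, 18, 5), (5, 12, -11), (-11, 10, 6)
cycles differ ⇒ inequivalent

no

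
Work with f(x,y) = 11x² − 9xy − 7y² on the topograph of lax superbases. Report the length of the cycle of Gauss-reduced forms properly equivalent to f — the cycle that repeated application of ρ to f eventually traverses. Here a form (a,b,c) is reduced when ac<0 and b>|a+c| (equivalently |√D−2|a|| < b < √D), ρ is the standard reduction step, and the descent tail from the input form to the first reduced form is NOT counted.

D = 389, ⌊√D⌋ = 19
descent: ρ → (-7,9,11)  [lands on river]
river: ρ → (11,13,-5)
river: ρ → (-5,17,5)
river: ρ → (5,13,-11)
river: ρ → (-11,9,7)
river: ρ → (7,19,-1)
river: ρ → (-1,19,7)
river: ρ → (7,9,-11)
river: ρ → (-11,13,5)
river: ρ → (5,17,-5)
river: ρ → (-5,13,11)
river: ρ → (11,9,-7)
river: ρ → (-7,19,1)
river: ρ → (1,19,-7)
ρ-cycle length = 14 (tail of 1 descent step not counted)

14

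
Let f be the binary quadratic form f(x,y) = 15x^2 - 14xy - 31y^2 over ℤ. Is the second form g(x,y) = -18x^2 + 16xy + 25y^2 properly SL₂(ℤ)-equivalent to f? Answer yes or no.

D₁ = 2056, D₂ = 2056
river cycle of f (length 6): (15, 16, -30), (-30, 44, 1), (1, 44, -30), (-30, 16, 15), (15, 44, -2), (-2, 44, 15)
river cycle of g (length 12): (25, 34, -9), (-9, 38, 17), (17, 30, -17), (-17, 38, 9), (9, 34, -25), (-25, 16, 18), (18, 20, -23), (-23, 26, 15), (15, 34, -15), (-15, 26, 23), … (2 more)
cycles differ ⇒ inequivalent

no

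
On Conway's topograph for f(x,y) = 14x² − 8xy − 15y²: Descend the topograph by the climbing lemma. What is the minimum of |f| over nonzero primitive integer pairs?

descent: ρ → (-15,8,14)  [lands on river]
river: ρ → (14,20,-9)
river: ρ → (-9,16,18)
river: ρ → (18,20,-7)
river: ρ → (-7,22,15)
river: ρ → (15,8,-14)
river: ρ → (-14,20,9)
river: ρ → (9,16,-18)
river: ρ → (-18,20,7)
river: ρ → (7,22,-15)
closes: descent 1, river 10
min |a| on river = 7

7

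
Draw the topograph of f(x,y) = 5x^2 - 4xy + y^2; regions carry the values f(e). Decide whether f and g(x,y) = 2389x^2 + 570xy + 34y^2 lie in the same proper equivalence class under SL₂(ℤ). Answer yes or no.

D₁ = -4, D₂ = -4
f: flip: (5,-4,1)→(1,4,5)
f: translate: b→0 (≡4 mod 2), so (1,4,5)→(1,0,1)
f: reduced (well bottom): (1,0,1) with a≤c, −a<b≤a
g: flip: (2389,570,34)→(34,-570,2389)
g: translate: b→-26 (≡-570 mod 68), so (34,-570,2389)→(34,-26,5)
g: flip: (34,-26,5)→(5,26,34)
g: translate: b→-4 (≡26 mod 10), so (5,26,34)→(5,-4,1)
g: flip: (5,-4,1)→(1,4,5)
g: translate: b→0 (≡4 mod 2), so (1,4,5)→(1,0,1)
g: reduced (well bottom): (1,0,1) with a≤c, −a<b≤a
reduced forms (1, 0, 1) vs (1, 0, 1) ⇒ equivalent

yes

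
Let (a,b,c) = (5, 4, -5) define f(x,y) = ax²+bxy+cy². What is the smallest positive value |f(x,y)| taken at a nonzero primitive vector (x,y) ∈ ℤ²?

river: ρ → (-5,6,4)
river: ρ → (4,10,-1)
river: ρ → (-1,10,4)
river: ρ → (4,6,-5)
river: ρ → (-5,4,5)
river: ρ → (5,6,-4)
river: ρ → (-4,10,1)
river: ρ → (1,10,-4)
river: ρ → (-4,6,5)
river: ρ → (5,4,-5)
closes: descent 0, river 10
min |a| on river = 1

1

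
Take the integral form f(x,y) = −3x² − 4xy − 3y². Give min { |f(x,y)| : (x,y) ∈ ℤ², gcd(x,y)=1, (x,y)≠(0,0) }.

translate: b→-2 (≡4 mod 6), so (3,4,3)→(3,-2,2)
flip: (3,-2,2)→(2,2,3)
reduced (well bottom): (2,2,3) with a≤c, −a<b≤a
well minimum |f| = |-2| = 2 (negative-definite)

2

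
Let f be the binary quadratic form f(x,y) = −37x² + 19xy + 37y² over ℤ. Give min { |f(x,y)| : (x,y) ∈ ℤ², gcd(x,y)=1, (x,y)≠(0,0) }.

river: ρ → (37,55,-19)
river: ρ → (-19,59,31)
river: ρ → (31,65,-13)
river: ρ → (-13,65,31)
river: ρ → (31,59,-19)
river: ρ → (-19,55,37)
river: ρ → (37,19,-37)
river: ρ → (-37,55,19)
river: ρ → (19,59,-31)
river: ρ → (-31,65,13)
river: ρ → (13,65,-31)
river: ρ → (-31,59,19)
river: ρ → (19,55,-37)
river: ρ → (-37,19,37)
closes: descent 0, river 14
min |a| on river = 13

13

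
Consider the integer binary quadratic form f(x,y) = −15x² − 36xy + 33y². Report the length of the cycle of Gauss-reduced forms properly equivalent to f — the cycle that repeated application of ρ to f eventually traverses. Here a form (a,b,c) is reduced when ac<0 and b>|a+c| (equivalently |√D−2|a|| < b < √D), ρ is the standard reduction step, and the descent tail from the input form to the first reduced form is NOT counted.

D = 3276, ⌊√D⌋ = 57
descent: ρ → (33,36,-15)  [lands on river]
river: ρ → (-15,54,6)
river: ρ → (6,54,-15)
river: ρ → (-15,36,33)
river: ρ → (33,30,-18)
river: ρ → (-18,42,21)
river: ρ → (21,42,-18)
river: ρ → (-18,30,33)
ρ-cycle length = 8 (tail of 1 descent step not counted)

8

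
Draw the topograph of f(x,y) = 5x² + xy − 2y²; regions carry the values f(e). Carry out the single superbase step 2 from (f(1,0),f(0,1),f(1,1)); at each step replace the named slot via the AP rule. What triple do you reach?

start (5,-2,4) = (f(1,0),f(0,1),f(1,1))
replace slot 2: 2·(5+4) − (-2) = 20 → (5,20,4)

5,20,4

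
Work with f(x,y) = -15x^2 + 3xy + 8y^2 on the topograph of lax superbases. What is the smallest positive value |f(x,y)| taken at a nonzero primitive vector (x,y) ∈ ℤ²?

descent: ρ → (8,13,-10)  [lands on river]
river: ρ → (-10,7,11)
river: ρ → (11,15,-6)
river: ρ → (-6,21,2)
river: ρ → (2,19,-16)
river: ρ → (-16,13,5)
river: ρ → (5,17,-10)
river: ρ → (-10,3,12)
river: ρ → (12,21,-1)
river: ρ → (-1,21,12)
river: ρ → (12,3,-10)
river: ρ → (-10,17,5)
river: ρ → (5,13,-16)
river: ρ → (-16,19,2)
river: ρ → (2,21,-6)
river: ρ → (-6,15,11)
river: ρ → (11,7,-10)
river: ρ → (-10,13,8)
river: ρ → (8,19,-4)
river: ρ → (-4,21,3)
river: ρ → (3,21,-4)
river: ρ → (-4,19,8)
closes: descent 1, river 22
min |a| on river = 1

1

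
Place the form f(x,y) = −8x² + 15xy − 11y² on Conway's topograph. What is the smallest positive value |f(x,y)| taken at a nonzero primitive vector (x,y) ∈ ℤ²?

translate: b→1 (≡-15 mod 16), so (8,-15,11)→(8,1,4)
flip: (8,1,4)→(4,-1,8)
reduced (well bottom): (4,-1,8) with a≤c, −a<b≤a
well minimum |f| = |-4| = 4 (negative-definite)

4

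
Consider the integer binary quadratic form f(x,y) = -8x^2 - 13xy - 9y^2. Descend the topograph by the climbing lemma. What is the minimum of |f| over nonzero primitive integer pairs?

translate: b→-3 (≡13 mod 16), so (8,13,9)→(8,-3,4)
flip: (8,-3,4)→(4,3,8)
reduced (well bottom): (4,3,8) with a≤c, −a<b≤a
well minimum |f| = |-4| = 4 (negative-definite)

4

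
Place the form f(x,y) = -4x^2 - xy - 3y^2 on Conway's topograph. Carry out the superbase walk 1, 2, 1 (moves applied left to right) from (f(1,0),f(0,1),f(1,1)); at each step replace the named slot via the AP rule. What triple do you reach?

start (-4,-3,-8) = (f(1,0),f(0,1),f(1,1))
replace slot 1: 2·((-3)+(-8)) − (-4) = -18 → (-18,-3,-8)
replace slot 2: 2·((-18)+(-8)) − (-3) = -49 → (-18,-49,-8)
replace slot 1: 2·((-49)+(-8)) − (-18) = -96 → (-96,-49,-8)

-96,-49,-8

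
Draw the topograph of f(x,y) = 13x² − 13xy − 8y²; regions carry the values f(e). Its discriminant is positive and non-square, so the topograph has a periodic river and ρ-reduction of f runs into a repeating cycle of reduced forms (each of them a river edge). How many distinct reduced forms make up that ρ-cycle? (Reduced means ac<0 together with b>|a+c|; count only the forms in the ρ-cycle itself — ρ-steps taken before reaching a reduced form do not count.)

D = 585, ⌊√D⌋ = 24
descent: ρ → (-8,13,13)  [lands on river]
river: ρ → (13,13,-8)
river: ρ → (-8,19,7)
river: ρ → (7,23,-2)
river: ρ → (-2,21,18)
river: ρ → (18,15,-5)
river: ρ → (-5,15,18)
river: ρ → (18,21,-2)
river: ρ → (-2,23,7)
river: ρ → (7,19,-8)
ρ-cycle length = 10 (tail of 1 descent step not counted)

10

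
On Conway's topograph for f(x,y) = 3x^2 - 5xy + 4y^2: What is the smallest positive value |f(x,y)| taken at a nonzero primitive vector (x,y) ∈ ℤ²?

translate: b→1 (≡-5 mod 6), so (3,-5,4)→(3,1,2)
flip: (3,1,2)→(2,-1,3)
reduced (well bottom): (2,-1,3) with a≤c, −a<b≤a
well minimum = a = 2

2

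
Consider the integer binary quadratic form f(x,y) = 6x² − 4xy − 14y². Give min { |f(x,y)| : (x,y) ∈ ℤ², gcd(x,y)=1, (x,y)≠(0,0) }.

descent: ρ → (-14,4,6)
descent: ρ → (6,8,-12)  [lands on river]
river: ρ → (-12,16,2)
river: ρ → (2,16,-12)
river: ρ → (-12,8,6)
river: ρ → (6,16,-4)
river: ρ → (-4,16,6)
closes: descent 2, river 6
min |a| on river = 2

2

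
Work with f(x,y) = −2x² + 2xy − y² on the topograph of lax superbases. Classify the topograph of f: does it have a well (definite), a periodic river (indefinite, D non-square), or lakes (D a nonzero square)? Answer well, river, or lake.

D = b²−4ac = 2² − 4·(-2)·(-1) = -4
D < 0 ⇒ definite ⇒ every region one sign ⇒ single well

well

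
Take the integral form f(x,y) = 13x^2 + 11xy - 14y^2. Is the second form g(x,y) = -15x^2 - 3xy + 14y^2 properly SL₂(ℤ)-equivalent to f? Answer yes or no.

D₁ = 849, D₂ = 849
river cycle of f (length 34): (-14, 17, 10), (10, 23, -8), (-8, 25, 7), (7, 17, -20), (-20, 23, 4), (4, 25, -14), (-14, 3, 15), (15, 27, -2), (-2, 29, 1), (1, 29, -2), … (24 more)
river cycle of g (length 34): (14, 3, -15), (-15, 27, 2), (2, 29, -1), (-1, 29, 2), (2, 27, -15), (-15, 3, 14), (14, 25, -4), (-4, 23, 20), (20, 17, -7), (-7, 25, 8), … (24 more)
cycles differ ⇒ inequivalent

no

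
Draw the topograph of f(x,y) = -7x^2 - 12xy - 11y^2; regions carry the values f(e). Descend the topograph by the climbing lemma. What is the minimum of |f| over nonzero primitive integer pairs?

translate: b→-2 (≡12 mod 14), so (7,12,11)→(7,-2,6)
flip: (7,-2,6)→(6,2,7)
reduced (well bottom): (6,2,7) with a≤c, −a<b≤a
well minimum |f| = |-6| = 6 (negative-definite)

6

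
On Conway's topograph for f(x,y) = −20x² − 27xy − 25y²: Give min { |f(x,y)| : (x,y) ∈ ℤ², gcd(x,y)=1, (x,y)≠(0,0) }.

translate: b→-13 (≡27 mod 40), so (20,27,25)→(20,-13,18)
flip: (20,-13,18)→(18,13,20)
reduced (well bottom): (18,13,20) with a≤c, −a<b≤a
well minimum |f| = |-18| = 18 (negative-definite)

18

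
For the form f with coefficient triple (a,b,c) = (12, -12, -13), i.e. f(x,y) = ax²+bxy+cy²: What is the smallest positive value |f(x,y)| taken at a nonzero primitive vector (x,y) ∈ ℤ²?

descent: ρ → (-13,12,12)  [lands on river]
river: ρ → (12,12,-13)
river: ρ → (-13,14,11)
river: ρ → (11,8,-16)
river: ρ → (-16,24,3)
river: ρ → (3,24,-16)
river: ρ → (-16,8,11)
river: ρ → (11,14,-13)
closes: descent 1, river 8
min |a| on river = 3

3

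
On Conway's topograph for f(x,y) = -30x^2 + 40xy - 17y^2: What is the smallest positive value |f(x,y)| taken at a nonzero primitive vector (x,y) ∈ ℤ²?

translate: b→20 (≡-40 mod 60), so (30,-40,17)→(30,20,7)
flip: (30,20,7)→(7,-20,30)
translate: b→-6 (≡-20 mod 14), so (7,-20,30)→(7,-6,17)
reduced (well bottom): (7,-6,17) with a≤c, −a<b≤a
well minimum |f| = |-7| = 7 (negative-definite)

7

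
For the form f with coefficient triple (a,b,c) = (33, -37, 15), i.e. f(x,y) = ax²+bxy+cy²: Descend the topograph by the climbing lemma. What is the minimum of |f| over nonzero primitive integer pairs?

translate: b→29 (≡-37 mod 66), so (33,-37,15)→(33,29,11)
flip: (33,29,11)→(11,-29,33)
translate: b→-7 (≡-29 mod 22), so (11,-29,33)→(11,-7,15)
reduced (well bottom): (11,-7,15) with a≤c, −a<b≤a
well minimum = a = 11

11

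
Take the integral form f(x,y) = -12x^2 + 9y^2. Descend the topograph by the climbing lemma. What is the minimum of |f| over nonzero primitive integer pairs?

descent: ρ → (9,18,-3)  [lands on river]
river: ρ → (-3,18,9)
closes: descent 1, river 2
min |a| on river = 3

3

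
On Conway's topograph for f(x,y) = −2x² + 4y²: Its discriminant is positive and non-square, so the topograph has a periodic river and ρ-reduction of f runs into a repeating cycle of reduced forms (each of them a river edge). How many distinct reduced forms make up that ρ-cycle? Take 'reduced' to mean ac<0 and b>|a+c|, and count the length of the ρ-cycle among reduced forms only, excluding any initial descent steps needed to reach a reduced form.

D = 32, ⌊√D⌋ = 5
descent: ρ → (4,0,-2)
descent: ρ → (-2,4,2)  [lands on river]
river: ρ → (2,4,-2)
ρ-cycle length = 2 (tail of 2 descent steps not counted)

2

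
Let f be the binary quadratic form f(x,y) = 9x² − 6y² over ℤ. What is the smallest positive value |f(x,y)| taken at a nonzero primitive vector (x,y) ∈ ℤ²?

descent: ρ → (-6,12,3)  [lands on river]
river: ρ → (3,12,-6)
closes: descent 1, river 2
min |a| on river = 3

3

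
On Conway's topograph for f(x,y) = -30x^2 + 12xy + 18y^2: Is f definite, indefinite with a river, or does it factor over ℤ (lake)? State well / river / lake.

D = b²−4ac = 12² − 4·(-30)·18 = 2304
D = 48² is a perfect square ⇒ form factors over ℤ ⇒ lakes

lake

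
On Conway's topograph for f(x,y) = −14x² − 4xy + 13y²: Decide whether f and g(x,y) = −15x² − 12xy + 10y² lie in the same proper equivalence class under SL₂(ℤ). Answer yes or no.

D₁ = 744, D₂ = 744
river cycle of f (length 10): (13, 4, -14), (-14, 24, 3), (3, 24, -14), (-14, 4, 13), (13, 22, -5), (-5, 18, 21), (21, 24, -2), (-2, 24, 21), (21, 18, -5), (-5, 22, 13)
river cycle of g (length 10): (10, 12, -15), (-15, 18, 7), (7, 24, -6), (-6, 24, 7), (7, 18, -15), (-15, 12, 10), (10, 8, -17), (-17, 26, 1), (1, 26, -17), (-17, 8, 10)
cycles differ ⇒ inequivalent

no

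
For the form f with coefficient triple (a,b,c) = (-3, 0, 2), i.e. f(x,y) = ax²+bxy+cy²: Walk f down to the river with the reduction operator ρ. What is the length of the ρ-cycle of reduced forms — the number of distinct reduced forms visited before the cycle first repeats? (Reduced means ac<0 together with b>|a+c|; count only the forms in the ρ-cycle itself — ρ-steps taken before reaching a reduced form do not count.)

D = 24, ⌊√D⌋ = 4
descent: ρ → (2,4,-1)  [lands on river]
river: ρ → (-1,4,2)
ρ-cycle length = 2 (tail of 1 descent step not counted)

2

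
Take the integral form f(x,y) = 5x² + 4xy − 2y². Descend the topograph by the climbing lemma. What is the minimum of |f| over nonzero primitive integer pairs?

river: ρ → (-2,4,5)
river: ρ → (5,6,-1)
river: ρ → (-1,6,5)
river: ρ → (5,4,-2)
closes: descent 0, river 4
min |a| on river = 1

1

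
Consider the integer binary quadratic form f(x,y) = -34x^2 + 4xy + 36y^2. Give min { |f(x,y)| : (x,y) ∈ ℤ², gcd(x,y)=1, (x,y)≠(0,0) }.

river: ρ → (36,68,-2)
river: ρ → (-2,68,36)
river: ρ → (36,4,-34)
river: ρ → (-34,64,6)
river: ρ → (6,68,-12)
river: ρ → (-12,52,46)
river: ρ → (46,40,-18)
river: ρ → (-18,68,4)
river: ρ → (4,68,-18)
river: ρ → (-18,40,46)
river: ρ → (46,52,-12)
river: ρ → (-12,68,6)
river: ρ → (6,64,-34)
river: ρ → (-34,4,36)
closes: descent 0, river 14
min |a| on river = 2

2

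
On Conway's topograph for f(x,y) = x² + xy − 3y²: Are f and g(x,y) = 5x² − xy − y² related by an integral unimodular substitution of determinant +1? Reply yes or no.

D₁ = 13, D₂ = 21
discriminants differ ⇒ not SL₂(ℤ)-equivalent

no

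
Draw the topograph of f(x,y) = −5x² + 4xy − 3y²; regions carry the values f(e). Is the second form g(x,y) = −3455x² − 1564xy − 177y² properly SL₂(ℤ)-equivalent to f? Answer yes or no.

D₁ = -44, D₂ = -44
f is negative-definite; reduce −f:
−f: flip: (5,-4,3)→(3,4,5)
−f: translate: b→-2 (≡4 mod 6), so (3,4,5)→(3,-2,4)
−f: reduced (well bottom): (3,-2,4) with a≤c, −a<b≤a
flip sign back: reduced form of f is (-3,2,-4)
g is negative-definite; reduce −g:
−g: flip: (3455,1564,177)→(177,-1564,3455)
−g: translate: b→-148 (≡-1564 mod 354), so (177,-1564,3455)→(177,-148,31)
−g: flip: (177,-148,31)→(31,148,177)
−g: translate: b→24 (≡148 mod 62), so (31,148,177)→(31,24,5)
−g: flip: (31,24,5)→(5,-24,31)
−g: translate: b→-4 (≡-24 mod 10), so (5,-24,31)→(5,-4,3)
−g: flip: (5,-4,3)→(3,4,5)
−g: translate: b→-2 (≡4 mod 6), so (3,4,5)→(3,-2,4)
−g: reduced (well bottom): (3,-2,4) with a≤c, −a<b≤a
flip sign back: reduced form of g is (-3,2,-4)
reduced forms (-3, 2, -4) vs (-3, 2, -4) ⇒ equivalent

yes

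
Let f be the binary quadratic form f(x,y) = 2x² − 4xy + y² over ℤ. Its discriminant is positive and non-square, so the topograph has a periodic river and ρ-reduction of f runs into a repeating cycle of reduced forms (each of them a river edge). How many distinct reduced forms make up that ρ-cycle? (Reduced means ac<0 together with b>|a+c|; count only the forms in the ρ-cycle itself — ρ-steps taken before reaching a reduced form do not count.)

D = 8, ⌊√D⌋ = 2
descent: ρ → (1,2,-1)  [lands on river]
river: ρ → (-1,2,1)
ρ-cycle length = 2 (tail of 1 descent step not counted)

2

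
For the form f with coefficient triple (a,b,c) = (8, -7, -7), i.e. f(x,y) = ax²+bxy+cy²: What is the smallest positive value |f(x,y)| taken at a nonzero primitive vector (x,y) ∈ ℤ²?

descent: ρ → (-7,7,8)  [lands on river]
river: ρ → (8,9,-6)
river: ρ → (-6,15,2)
river: ρ → (2,13,-13)
river: ρ → (-13,13,2)
river: ρ → (2,15,-6)
river: ρ → (-6,9,8)
river: ρ → (8,7,-7)
closes: descent 1, river 8
min |a| on river = 2

2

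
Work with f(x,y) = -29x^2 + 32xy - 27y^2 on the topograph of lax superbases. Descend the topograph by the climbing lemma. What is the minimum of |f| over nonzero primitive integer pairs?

translate: b→26 (≡-32 mod 58), so (29,-32,27)→(29,26,24)
flip: (29,26,24)→(24,-26,29)
translate: b→22 (≡-26 mod 48), so (24,-26,29)→(24,22,27)
reduced (well bottom): (24,22,27) with a≤c, −a<b≤a
well minimum |f| = |-24| = 24 (negative-definite)

24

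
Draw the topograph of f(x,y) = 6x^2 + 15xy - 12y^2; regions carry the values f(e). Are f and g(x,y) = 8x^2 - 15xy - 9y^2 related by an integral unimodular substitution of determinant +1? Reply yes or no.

D₁ = 513, D₂ = 513
river cycle of f (length 6): (-12, 9, 9), (9, 9, -12), (-12, 15, 6), (6, 21, -3), (-3, 21, 6), (6, 15, -12)
river cycle of g (length 16): (-9, 15, 8), (8, 17, -7), (-7, 11, 14), (14, 17, -4), (-4, 15, 18), (18, 21, -1), (-1, 21, 18), (18, 15, -4), (-4, 17, 14), (14, 11, -7), … (6 more)
cycles differ ⇒ inequivalent

no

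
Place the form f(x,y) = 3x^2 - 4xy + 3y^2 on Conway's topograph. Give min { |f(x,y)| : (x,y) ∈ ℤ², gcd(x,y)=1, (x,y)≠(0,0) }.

translate: b→2 (≡-4 mod 6), so (3,-4,3)→(3,2,2)
flip: (3,2,2)→(2,-2,3)
translate: b→2 (≡-2 mod 4), so (2,-2,3)→(2,2,3)
reduced (well bottom): (2,2,3) with a≤c, −a<b≤a
well minimum = a = 2

2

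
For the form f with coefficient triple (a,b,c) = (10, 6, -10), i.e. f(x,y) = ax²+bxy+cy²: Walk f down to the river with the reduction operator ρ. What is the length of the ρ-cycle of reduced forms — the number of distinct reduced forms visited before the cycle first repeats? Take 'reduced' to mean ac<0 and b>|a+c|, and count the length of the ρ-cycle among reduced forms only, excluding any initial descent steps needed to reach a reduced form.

D = 436, ⌊√D⌋ = 20
river: ρ → (-10,14,6)
river: ρ → (6,10,-14)
river: ρ → (-14,18,2)
river: ρ → (2,18,-14)
river: ρ → (-14,10,6)
river: ρ → (6,14,-10)
river: ρ → (-10,6,10)
river: ρ → (10,14,-6)
river: ρ → (-6,10,14)
river: ρ → (14,18,-2)
river: ρ → (-2,18,14)
river: ρ → (14,10,-6)
river: ρ → (-6,14,10)
river: ρ → (10,6,-10)
ρ-cycle length = 14 (tail of 0 descent steps not counted)

14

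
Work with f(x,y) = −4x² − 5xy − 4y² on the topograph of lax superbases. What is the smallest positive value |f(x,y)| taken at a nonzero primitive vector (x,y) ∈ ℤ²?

translate: b→-3 (≡5 mod 8), so (4,5,4)→(4,-3,3)
flip: (4,-3,3)→(3,3,4)
reduced (well bottom): (3,3,4) with a≤c, −a<b≤a
well minimum |f| = |-3| = 3 (negative-definite)

3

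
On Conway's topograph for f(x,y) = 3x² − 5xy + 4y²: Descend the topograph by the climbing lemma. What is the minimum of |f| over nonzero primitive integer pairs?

translate: b→1 (≡-5 mod 6), so (3,-5,4)→(3,1,2)
flip: (3,1,2)→(2,-1,3)
reduced (well bottom): (2,-1,3) with a≤c, −a<b≤a
well minimum = a = 2

2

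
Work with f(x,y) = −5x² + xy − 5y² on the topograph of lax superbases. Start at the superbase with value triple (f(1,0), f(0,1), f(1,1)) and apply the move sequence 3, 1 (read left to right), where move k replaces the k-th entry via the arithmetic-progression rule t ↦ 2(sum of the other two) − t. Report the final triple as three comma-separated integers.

start (-5,-5,-9) = (f(1,0),f(0,1),f(1,1))
replace slot 3: 2·((-5)+(-5)) − (-9) = -11 → (-5,-5,-11)
replace slot 1: 2·((-5)+(-11)) − (-5) = -27 → (-27,-5,-11)

-27,-5,-11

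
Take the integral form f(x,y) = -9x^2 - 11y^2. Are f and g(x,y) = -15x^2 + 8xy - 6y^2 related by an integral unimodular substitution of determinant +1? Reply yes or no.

D₁ = -396, D₂ = -296
discriminants differ ⇒ not SL₂(ℤ)-equivalent

no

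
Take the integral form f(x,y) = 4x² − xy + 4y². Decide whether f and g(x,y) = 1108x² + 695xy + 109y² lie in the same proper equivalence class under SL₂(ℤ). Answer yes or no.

D₁ = -63, D₂ = -63
f: flip: (4,-1,4)→(4,1,4)
f: reduced (well bottom): (4,1,4) with a≤c, −a<b≤a
g: flip: (1108,695,109)→(109,-695,1108)
g: translate: b→-41 (≡-695 mod 218), so (109,-695,1108)→(109,-41,4)
g: flip: (109,-41,4)→(4,41,109)
g: translate: b→1 (≡41 mod 8), so (4,41,109)→(4,1,4)
g: reduced (well bottom): (4,1,4) with a≤c, −a<b≤a
reduced forms (4, 1, 4) vs (4, 1, 4) ⇒ equivalent

yes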